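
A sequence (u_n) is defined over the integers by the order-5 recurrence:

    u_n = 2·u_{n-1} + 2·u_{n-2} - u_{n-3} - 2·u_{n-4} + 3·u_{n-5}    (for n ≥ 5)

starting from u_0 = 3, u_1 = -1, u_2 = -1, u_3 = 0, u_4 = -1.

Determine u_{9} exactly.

u_5 = 2·-1 + 2·0 + -1·-1 + -2·-1 + 3·3 = 10
u_6 = 2·10 + 2·-1 + -1·0 + -2·-1 + 3·-1 = 17
u_7 = 2·17 + 2·10 + -1·-1 + -2·0 + 3·-1 = 52
u_8 = 2·52 + 2·17 + -1·10 + -2·-1 + 3·0 = 130
u_9 = 2·130 + 2·52 + -1·17 + -2·10 + 3·-1 = 324

324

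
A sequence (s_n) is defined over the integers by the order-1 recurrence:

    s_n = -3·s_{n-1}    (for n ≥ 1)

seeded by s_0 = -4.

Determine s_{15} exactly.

57395628

s_1 = -3·-4 = 12
s_2 = -3·12 = -36
s_3 = -3·-36 = 108
s_4 = -3·108 = -324
s_5 = -3·-324 = 972
s_6 = -3·972 = -2916
s_7 = -3·-2916 = 8748
s_8 = -3·8748 = -26244
s_9 = -3·-26244 = 78732
s_10 = -3·78732 = -236196
s_11 = -3·-236196 = 708588
s_12 = -3·708588 = -2125764
s_13 = -3·-2125764 = 6377292
s_14 = -3·6377292 = -19131876
s_15 = -3·-19131876 = 57395628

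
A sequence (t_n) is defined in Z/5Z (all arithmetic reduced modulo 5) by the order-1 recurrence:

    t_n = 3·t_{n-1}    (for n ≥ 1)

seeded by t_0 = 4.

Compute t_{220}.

t_1 = 3·4 = 2
t_2 = 3·2 = 1
t_3 = 3·1 = 3
t_4 = 3·3 = 4
(t_4) = (4) = (t_0), so the sequence has period 4.
220 ≡ 0 (mod 4), hence t_220 = t_0 = 4.

4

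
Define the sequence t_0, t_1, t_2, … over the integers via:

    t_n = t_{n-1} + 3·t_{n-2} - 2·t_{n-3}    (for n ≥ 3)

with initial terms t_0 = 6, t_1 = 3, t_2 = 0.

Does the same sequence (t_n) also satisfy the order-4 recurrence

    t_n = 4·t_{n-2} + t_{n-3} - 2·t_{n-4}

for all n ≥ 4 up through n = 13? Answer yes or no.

Terms t_0..t_13: 6, 3, 0, -3, -9, -18, -39, -75, -156, -303, -621, -1218, -2475, -4887
n=4: candidate gives -9, actual t_4 = -9 ✓
n=5: candidate gives -18, actual t_5 = -18 ✓
n=6: candidate gives -39, actual t_6 = -39 ✓
n=7: candidate gives -75, actual t_7 = -75 ✓
n=8: candidate gives -156, actual t_8 = -156 ✓
n=9: candidate gives -303, actual t_9 = -303 ✓
n=10: candidate gives -621, actual t_10 = -621 ✓
n=11: candidate gives -1218, actual t_11 = -1218 ✓
n=12: candidate gives -2475, actual t_12 = -2475 ✓
n=13: candidate gives -4887, actual t_13 = -4887 ✓

yes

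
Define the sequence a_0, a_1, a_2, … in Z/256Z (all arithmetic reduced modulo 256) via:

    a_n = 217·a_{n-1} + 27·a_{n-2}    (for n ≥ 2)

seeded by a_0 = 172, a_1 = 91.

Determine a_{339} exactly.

8

a_2 = 217·91 + 27·172 = 71
a_3 = 217·71 + 27·91 = 200
a_4 = 217·200 + 27·71 = 5
a_5 = 217·5 + 27·200 = 85
a_6 = 217·85 + 27·5 = 148
a_7 = 217·148 + 27·85 = 107
Continuing the recurrence:
  a_8 = 79;  a_9 = 64;  a_10 = 149;  a_11 = 13;  a_12 = 188;  a_13 = 187
  a_14 = 87;  a_15 = 120;  a_16 = 229;  a_17 = 197;  a_18 = 36;  a_19 = 75
  a_20 = 95;  a_21 = 112;  a_22 = 245;  a_23 = 125;  a_24 = 204;  a_25 = 27
  a_26 = 103;  a_27 = 40;  a_28 = 197;  a_29 = 53;  a_30 = 180;  a_31 = 43
  a_32 = 111;  a_33 = 160;  a_34 = 85;  a_35 = 237;  a_36 = 220;  a_37 = 123
  a_38 = 119;  a_39 = 216;  a_40 = 165;  a_41 = 165;  a_42 = 68;  a_43 = 11
  a_44 = 127;  a_45 = 208;  a_46 = 181;  a_47 = 93;  a_48 = 236;  a_49 = 219
  a_50 = 135;  a_51 = 136;  a_52 = 133;  a_53 = 21;  a_54 = 212;  a_55 = 235
  a_56 = 143;  a_57 = 0;  a_58 = 21;  a_59 = 205;  a_60 = 252;  a_61 = 59
  a_62 = 151;  a_63 = 56;  a_64 = 101;  a_65 = 133;  a_66 = 100;  a_67 = 203
  a_68 = 159;  a_69 = 48;  a_70 = 117;  a_71 = 61;  a_72 = 12;  a_73 = 155
  a_74 = 167;  a_75 = 232;  a_76 = 69;  a_77 = 245;  a_78 = 244;  a_79 = 171
  a_80 = 175;  a_81 = 96;  a_82 = 213;  a_83 = 173;  a_84 = 28;  a_85 = 251
  a_86 = 183;  a_87 = 152;  a_88 = 37;  a_89 = 101;  a_90 = 132;  a_91 = 139
  a_92 = 191;  a_93 = 144;  a_94 = 53;  a_95 = 29;  a_96 = 44;  a_97 = 91
  a_98 = 199;  a_99 = 72;  a_100 = 5;  a_101 = 213;  a_102 = 20;  a_103 = 107
  a_104 = 207;  a_105 = 192;  a_106 = 149;  a_107 = 141;  a_108 = 60;  a_109 = 187
  a_110 = 215;  a_111 = 248;  a_112 = 229;  a_113 = 69;  a_114 = 164;  a_115 = 75
  a_116 = 223;  a_117 = 240;  a_118 = 245;  a_119 = 253;  a_120 = 76;  a_121 = 27
  a_122 = 231;  a_123 = 168;  a_124 = 197;  a_125 = 181;  a_126 = 52;  a_127 = 43
  a_128 = 239;  a_129 = 32;  a_130 = 85;  a_131 = 109;  a_132 = 92;  a_133 = 123
  a_134 = 247;  a_135 = 88;  a_136 = 165;  a_137 = 37;  a_138 = 196;  a_139 = 11
  a_140 = 255;  a_141 = 80;  a_142 = 181;  a_143 = 221;  a_144 = 108;  a_145 = 219
  a_146 = 7;  a_147 = 8;  a_148 = 133;  a_149 = 149;  a_150 = 84;  a_151 = 235
  a_152 = 15;  a_153 = 128;  a_154 = 21;  a_155 = 77;  a_156 = 124;  a_157 = 59
  a_158 = 23;  a_159 = 184;  a_160 = 101;  a_161 = 5;  a_162 = 228;  a_163 = 203
  a_164 = 31;  a_165 = 176;  a_166 = 117;  a_167 = 189;  a_168 = 140;  a_169 = 155
  a_170 = 39;  a_171 = 104;  a_172 = 69;  a_173 = 117;  a_174 = 116;  a_175 = 171
  a_176 = 47;  a_177 = 224;  a_178 = 213;  a_179 = 45;  a_180 = 156;  a_181 = 251
  a_182 = 55;  a_183 = 24;  a_184 = 37;  a_185 = 229;  a_186 = 4;  a_187 = 139
  a_188 = 63;  a_189 = 16;  a_190 = 53;  a_191 = 157;  a_192 = 172;  a_193 = 91
  a_194 = 71;  a_195 = 200;  a_196 = 5;  a_197 = 85;  a_198 = 148;  a_199 = 107
  a_200 = 79;  a_201 = 64;  a_202 = 149;  a_203 = 13;  a_204 = 188;  a_205 = 187
  a_206 = 87;  a_207 = 120;  a_208 = 229;  a_209 = 197;  a_210 = 36;  a_211 = 75
  a_212 = 95;  a_213 = 112;  a_214 = 245;  a_215 = 125;  a_216 = 204;  a_217 = 27
  a_218 = 103;  a_219 = 40;  a_220 = 197;  a_221 = 53;  a_222 = 180;  a_223 = 43
  a_224 = 111;  a_225 = 160;  a_226 = 85;  a_227 = 237;  a_228 = 220;  a_229 = 123
  a_230 = 119;  a_231 = 216;  a_232 = 165;  a_233 = 165;  a_234 = 68;  a_235 = 11
  a_236 = 127;  a_237 = 208;  a_238 = 181;  a_239 = 93;  a_240 = 236;  a_241 = 219
  a_242 = 135;  a_243 = 136;  a_244 = 133;  a_245 = 21;  a_246 = 212;  a_247 = 235
  a_248 = 143;  a_249 = 0;  a_250 = 21;  a_251 = 205;  a_252 = 252;  a_253 = 59
  a_254 = 151;  a_255 = 56;  a_256 = 101;  a_257 = 133;  a_258 = 100;  a_259 = 203
  a_260 = 159;  a_261 = 48;  a_262 = 117;  a_263 = 61;  a_264 = 12;  a_265 = 155
  a_266 = 167;  a_267 = 232;  a_268 = 69;  a_269 = 245;  a_270 = 244;  a_271 = 171
  a_272 = 175;  a_273 = 96;  a_274 = 213;  a_275 = 173;  a_276 = 28;  a_277 = 251
  a_278 = 183;  a_279 = 152;  a_280 = 37;  a_281 = 101;  a_282 = 132;  a_283 = 139
  a_284 = 191;  a_285 = 144;  a_286 = 53;  a_287 = 29;  a_288 = 44;  a_289 = 91
  a_290 = 199;  a_291 = 72;  a_292 = 5;  a_293 = 213;  a_294 = 20;  a_295 = 107
  a_296 = 207;  a_297 = 192;  a_298 = 149;  a_299 = 141;  a_300 = 60;  a_301 = 187
  a_302 = 215;  a_303 = 248;  a_304 = 229;  a_305 = 69;  a_306 = 164;  a_307 = 75
  a_308 = 223;  a_309 = 240;  a_310 = 245;  a_311 = 253;  a_312 = 76;  a_313 = 27
  a_314 = 231;  a_315 = 168;  a_316 = 197;  a_317 = 181;  a_318 = 52;  a_319 = 43
  a_320 = 239;  a_321 = 32;  a_322 = 85;  a_323 = 109;  a_324 = 92;  a_325 = 123
  a_326 = 247;  a_327 = 88;  a_328 = 165;  a_329 = 37;  a_330 = 196;  a_331 = 11
  a_332 = 255;  a_333 = 80;  a_334 = 181;  a_335 = 221;  a_336 = 108;  a_337 = 219
a_338 = 217·219 + 27·108 = 7
a_339 = 217·7 + 27·219 = 8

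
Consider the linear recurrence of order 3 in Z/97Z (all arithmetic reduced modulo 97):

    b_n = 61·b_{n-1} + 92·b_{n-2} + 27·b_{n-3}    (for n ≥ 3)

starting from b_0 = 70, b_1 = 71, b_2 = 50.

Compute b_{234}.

7

b_3 = 61·50 + 92·71 + 27·70 = 26
b_4 = 61·26 + 92·50 + 27·71 = 52
b_5 = 61·52 + 92·26 + 27·50 = 27
b_6 = 61·27 + 92·52 + 27·26 = 52
b_7 = 61·52 + 92·27 + 27·52 = 76
b_8 = 61·76 + 92·52 + 27·27 = 61
Continuing the recurrence:
  b_9 = 89;  b_10 = 95;  b_11 = 13;  b_12 = 5;  b_13 = 89;  b_14 = 32
  b_15 = 90;  b_16 = 70;  b_17 = 28;  b_18 = 5;  b_19 = 18;  b_20 = 83
  b_21 = 64;  b_22 = 95;  b_23 = 53;  b_24 = 24;  b_25 = 78;  b_26 = 55
  b_27 = 24;  b_28 = 94;  b_29 = 18;  b_30 = 15;  b_31 = 65;  b_32 = 11
  b_33 = 72;  b_34 = 78;  b_35 = 39;  b_36 = 53;  b_37 = 3;  b_38 = 1
  b_39 = 22;  b_40 = 60;  b_41 = 85;  b_42 = 47;  b_43 = 85;  b_44 = 67
  b_45 = 81;  b_46 = 14;  b_47 = 27;  b_48 = 78;  b_49 = 54;  b_50 = 44
  b_51 = 58;  b_52 = 23;  b_53 = 70;  b_54 = 95;  b_55 = 52;  b_56 = 28
  b_57 = 36;  b_58 = 65;  b_59 = 79;  b_60 = 34;  b_61 = 39;  b_62 = 74
  b_63 = 96;  b_64 = 40;  b_65 = 78;  b_66 = 69;  b_67 = 49;  b_68 = 94
  b_69 = 77;  b_70 = 21;  b_71 = 39;  b_72 = 85;  b_73 = 28;  b_74 = 8
  b_75 = 24;  b_76 = 46;  b_77 = 89;  b_78 = 27;  b_79 = 19;  b_80 = 32
  b_81 = 64;  b_82 = 86;  b_83 = 67;  b_84 = 50;  b_85 = 90;  b_86 = 65
  b_87 = 15;  b_88 = 13;  b_89 = 48;  b_90 = 67;  b_91 = 27;  b_92 = 86
  b_93 = 33;  b_94 = 81;  b_95 = 17;  b_96 = 68;  b_97 = 42;  b_98 = 62
  b_99 = 73;  b_100 = 39;  b_101 = 2;  b_102 = 55;  b_103 = 33;  b_104 = 46
  b_105 = 52;  b_106 = 50;  b_107 = 55;  b_108 = 47;  b_109 = 62;  b_110 = 85
  b_111 = 33;  b_112 = 61;  b_113 = 31;  b_114 = 52;  b_115 = 8;  b_116 = 95
  b_117 = 78;  b_118 = 37;  b_119 = 67;  b_120 = 91;  b_121 = 7;  b_122 = 35
  b_123 = 95;  b_124 = 86;  b_125 = 90;  b_126 = 59;  b_127 = 39;  b_128 = 52
  b_129 = 11;  b_130 = 9;  b_131 = 55;  b_132 = 18;  b_133 = 96;  b_134 = 73
  b_135 = 94;  b_136 = 7;  b_137 = 85;  b_138 = 25;  b_139 = 28;  b_140 = 95
  b_141 = 25;  b_142 = 60;  b_143 = 86;  b_144 = 92;  b_145 = 12;  b_146 = 72
  b_147 = 26;  b_148 = 95;  b_149 = 43;  b_150 = 37;  b_151 = 48;  b_152 = 24
  b_153 = 89;  b_154 = 9;  b_155 = 73;  b_156 = 21;  b_157 = 92;  b_158 = 9
  b_159 = 74;  b_160 = 66;  b_161 = 19;  b_162 = 14;  b_163 = 19;  b_164 = 50
  b_165 = 35;  b_166 = 70;  b_167 = 13;  b_168 = 30;  b_169 = 66;  b_170 = 56
  b_171 = 16;  b_172 = 53;  b_173 = 9;  b_174 = 37;  b_175 = 54;  b_176 = 54
  b_177 = 46;  b_178 = 17;  b_179 = 34;  b_180 = 30;  b_181 = 82;  b_182 = 47
  b_183 = 66;  b_184 = 88;  b_185 = 2;  b_186 = 9;  b_187 = 5;  b_188 = 23
  b_189 = 69;  b_190 = 58;  b_191 = 31;  b_192 = 69;  b_193 = 91;  b_194 = 29
  b_195 = 73;  b_196 = 72;  b_197 = 57;  b_198 = 44;  b_199 = 75;  b_200 = 74
  b_201 = 89;  b_202 = 3;  b_203 = 87;  b_204 = 32;  b_205 = 46;  b_206 = 48
  b_207 = 70;  b_208 = 34;  b_209 = 13;  b_210 = 88;  b_211 = 13;  b_212 = 25
  b_213 = 53;  b_214 = 64;  b_215 = 46;  b_216 = 37;  b_217 = 69;  b_218 = 28
  b_219 = 34;  b_220 = 14;  b_221 = 82;  b_222 = 30;  b_223 = 52;  b_224 = 95
  b_225 = 40;  b_226 = 71;  b_227 = 3;  b_228 = 35;  b_229 = 60;  b_230 = 74
  b_231 = 18;  b_232 = 20
b_233 = 61·20 + 92·18 + 27·74 = 24
b_234 = 61·24 + 92·20 + 27·18 = 7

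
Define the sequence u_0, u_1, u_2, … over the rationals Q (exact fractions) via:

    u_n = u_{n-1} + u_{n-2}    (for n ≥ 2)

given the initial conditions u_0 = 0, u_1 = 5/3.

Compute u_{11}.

445/3

u_2 = 1·5/3 + 1·0 = 5/3
u_3 = 1·5/3 + 1·5/3 = 10/3
u_4 = 1·10/3 + 1·5/3 = 5
u_5 = 1·5 + 1·10/3 = 25/3
u_6 = 1·25/3 + 1·5 = 40/3
u_7 = 1·40/3 + 1·25/3 = 65/3
u_8 = 1·65/3 + 1·40/3 = 35
u_9 = 1·35 + 1·65/3 = 170/3
u_10 = 1·170/3 + 1·35 = 275/3
u_11 = 1·275/3 + 1·170/3 = 445/3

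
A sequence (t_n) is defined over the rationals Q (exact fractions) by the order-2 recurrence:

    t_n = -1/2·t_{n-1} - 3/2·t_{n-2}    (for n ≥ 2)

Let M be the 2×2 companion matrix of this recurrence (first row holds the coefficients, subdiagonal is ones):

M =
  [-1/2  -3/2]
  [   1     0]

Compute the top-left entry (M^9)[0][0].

(M^9)[0][0] is the top entry after applying M 9 times to the unit state (1, 0). Equivalently it is h_{10} for the auxiliary sequence (h_n) obeying the same recurrence with h_1 = 1 and h_i = 0 for 0 ≤ i < 1:
h_2 = -1/2·1 + -3/2·0 = -1/2
h_3 = -1/2·-1/2 + -3/2·1 = -5/4
h_4 = -1/2·-5/4 + -3/2·-1/2 = 11/8
h_5 = -1/2·11/8 + -3/2·-5/4 = 19/16
h_6 = -1/2·19/16 + -3/2·11/8 = -85/32
h_7 = -1/2·-85/32 + -3/2·19/16 = -29/64
h_8 = -1/2·-29/64 + -3/2·-85/32 = 539/128
h_9 = -1/2·539/128 + -3/2·-29/64 = -365/256
h_10 = -1/2·-365/256 + -3/2·539/128 = -2869/512

-2869/512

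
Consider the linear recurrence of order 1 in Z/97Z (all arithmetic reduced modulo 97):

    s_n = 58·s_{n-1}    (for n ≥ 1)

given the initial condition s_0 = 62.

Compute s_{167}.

67

s_1 = 58·62 = 7
s_2 = 58·7 = 18
s_3 = 58·18 = 74
s_4 = 58·74 = 24
s_5 = 58·24 = 34
s_6 = 58·34 = 32
s_7 = 58·32 = 13
s_8 = 58·13 = 75
s_9 = 58·75 = 82
s_10 = 58·82 = 3
s_11 = 58·3 = 77
s_12 = 58·77 = 4
s_13 = 58·4 = 38
s_14 = 58·38 = 70
s_15 = 58·70 = 83
s_16 = 58·83 = 61
s_17 = 58·61 = 46
s_18 = 58·46 = 49
s_19 = 58·49 = 29
s_20 = 58·29 = 33
s_21 = 58·33 = 71
s_22 = 58·71 = 44
s_23 = 58·44 = 30
s_24 = 58·30 = 91
s_25 = 58·91 = 40
s_26 = 58·40 = 89
s_27 = 58·89 = 21
s_28 = 58·21 = 54
s_29 = 58·54 = 28
s_30 = 58·28 = 72
s_31 = 58·72 = 5
s_32 = 58·5 = 96
s_33 = 58·96 = 39
s_34 = 58·39 = 31
s_35 = 58·31 = 52
s_36 = 58·52 = 9
s_37 = 58·9 = 37
s_38 = 58·37 = 12
s_39 = 58·12 = 17
s_40 = 58·17 = 16
s_41 = 58·16 = 55
s_42 = 58·55 = 86
s_43 = 58·86 = 41
s_44 = 58·41 = 50
s_45 = 58·50 = 87
s_46 = 58·87 = 2
s_47 = 58·2 = 19
s_48 = 58·19 = 35
s_49 = 58·35 = 90
s_50 = 58·90 = 79
s_51 = 58·79 = 23
s_52 = 58·23 = 73
s_53 = 58·73 = 63
s_54 = 58·63 = 65
s_55 = 58·65 = 84
s_56 = 58·84 = 22
s_57 = 58·22 = 15
s_58 = 58·15 = 94
s_59 = 58·94 = 20
s_60 = 58·20 = 93
s_61 = 58·93 = 59
s_62 = 58·59 = 27
s_63 = 58·27 = 14
s_64 = 58·14 = 36
s_65 = 58·36 = 51
s_66 = 58·51 = 48
s_67 = 58·48 = 68
s_68 = 58·68 = 64
s_69 = 58·64 = 26
s_70 = 58·26 = 53
s_71 = 58·53 = 67
s_72 = 58·67 = 6
s_73 = 58·6 = 57
s_74 = 58·57 = 8
s_75 = 58·8 = 76
s_76 = 58·76 = 43
s_77 = 58·43 = 69
s_78 = 58·69 = 25
s_79 = 58·25 = 92
s_80 = 58·92 = 1
s_81 = 58·1 = 58
s_82 = 58·58 = 66
s_83 = 58·66 = 45
s_84 = 58·45 = 88
s_85 = 58·88 = 60
s_86 = 58·60 = 85
s_87 = 58·85 = 80
s_88 = 58·80 = 81
s_89 = 58·81 = 42
s_90 = 58·42 = 11
s_91 = 58·11 = 56
s_92 = 58·56 = 47
s_93 = 58·47 = 10
s_94 = 58·10 = 95
s_95 = 58·95 = 78
s_96 = 58·78 = 62
s_97 = 58·62 = 7
s_98 = 58·7 = 18
s_99 = 58·18 = 74
s_100 = 58·74 = 24
s_101 = 58·24 = 34
s_102 = 58·34 = 32
s_103 = 58·32 = 13
s_104 = 58·13 = 75
s_105 = 58·75 = 82
s_106 = 58·82 = 3
s_107 = 58·3 = 77
s_108 = 58·77 = 4
s_109 = 58·4 = 38
s_110 = 58·38 = 70
s_111 = 58·70 = 83
s_112 = 58·83 = 61
s_113 = 58·61 = 46
s_114 = 58·46 = 49
s_115 = 58·49 = 29
s_116 = 58·29 = 33
s_117 = 58·33 = 71
s_118 = 58·71 = 44
s_119 = 58·44 = 30
s_120 = 58·30 = 91
s_121 = 58·91 = 40
s_122 = 58·40 = 89
s_123 = 58·89 = 21
s_124 = 58·21 = 54
s_125 = 58·54 = 28
s_126 = 58·28 = 72
s_127 = 58·72 = 5
s_128 = 58·5 = 96
s_129 = 58·96 = 39
s_130 = 58·39 = 31
s_131 = 58·31 = 52
s_132 = 58·52 = 9
s_133 = 58·9 = 37
s_134 = 58·37 = 12
s_135 = 58·12 = 17
s_136 = 58·17 = 16
s_137 = 58·16 = 55
s_138 = 58·55 = 86
s_139 = 58·86 = 41
s_140 = 58·41 = 50
s_141 = 58·50 = 87
s_142 = 58·87 = 2
s_143 = 58·2 = 19
s_144 = 58·19 = 35
s_145 = 58·35 = 90
s_146 = 58·90 = 79
s_147 = 58·79 = 23
s_148 = 58·23 = 73
s_149 = 58·73 = 63
s_150 = 58·63 = 65
s_151 = 58·65 = 84
s_152 = 58·84 = 22
s_153 = 58·22 = 15
s_154 = 58·15 = 94
s_155 = 58·94 = 20
s_156 = 58·20 = 93
s_157 = 58·93 = 59
s_158 = 58·59 = 27
s_159 = 58·27 = 14
s_160 = 58·14 = 36
s_161 = 58·36 = 51
s_162 = 58·51 = 48
s_163 = 58·48 = 68
s_164 = 58·68 = 64
s_165 = 58·64 = 26
s_166 = 58·26 = 53
s_167 = 58·53 = 67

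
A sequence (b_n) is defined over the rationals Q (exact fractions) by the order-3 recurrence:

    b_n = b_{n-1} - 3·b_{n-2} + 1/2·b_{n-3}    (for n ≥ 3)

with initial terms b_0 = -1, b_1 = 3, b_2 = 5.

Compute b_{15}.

b_3 = 1·5 + -3·3 + 1/2·-1 = -9/2
b_4 = 1·-9/2 + -3·5 + 1/2·3 = -18
b_5 = 1·-18 + -3·-9/2 + 1/2·5 = -2
b_6 = 1·-2 + -3·-18 + 1/2·-9/2 = 199/4
b_7 = 1·199/4 + -3·-2 + 1/2·-18 = 187/4
b_8 = 1·187/4 + -3·199/4 + 1/2·-2 = -207/2
b_9 = 1·-207/2 + -3·187/4 + 1/2·199/4 = -1751/8
b_10 = 1·-1751/8 + -3·-207/2 + 1/2·187/4 = 115
b_11 = 1·115 + -3·-1751/8 + 1/2·-207/2 = 5759/8
b_12 = 1·5759/8 + -3·115 + 1/2·-1751/8 = 4247/16
b_13 = 1·4247/16 + -3·5759/8 + 1/2·115 = -29387/16
b_14 = 1·-29387/16 + -3·4247/16 + 1/2·5759/8 = -36369/16
b_15 = 1·-36369/16 + -3·-29387/16 + 1/2·4247/16 = 107831/32

107831/32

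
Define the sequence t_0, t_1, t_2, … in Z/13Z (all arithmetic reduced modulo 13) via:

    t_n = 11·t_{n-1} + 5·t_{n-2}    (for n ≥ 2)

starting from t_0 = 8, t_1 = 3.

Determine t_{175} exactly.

1

t_2 = 11·3 + 5·8 = 8
t_3 = 11·8 + 5·3 = 12
t_4 = 11·12 + 5·8 = 3
t_5 = 11·3 + 5·12 = 2
t_6 = 11·2 + 5·3 = 11
t_7 = 11·11 + 5·2 = 1
t_8 = 11·1 + 5·11 = 1
t_9 = 11·1 + 5·1 = 3
t_10 = 11·3 + 5·1 = 12
t_11 = 11·12 + 5·3 = 4
t_12 = 11·4 + 5·12 = 0
t_13 = 11·0 + 5·4 = 7
t_14 = 11·7 + 5·0 = 12
t_15 = 11·12 + 5·7 = 11
t_16 = 11·11 + 5·12 = 12
t_17 = 11·12 + 5·11 = 5
t_18 = 11·5 + 5·12 = 11
t_19 = 11·11 + 5·5 = 3
t_20 = 11·3 + 5·11 = 10
t_21 = 11·10 + 5·3 = 8
t_22 = 11·8 + 5·10 = 8
t_23 = 11·8 + 5·8 = 11
t_24 = 11·11 + 5·8 = 5
t_25 = 11·5 + 5·11 = 6
t_26 = 11·6 + 5·5 = 0
t_27 = 11·0 + 5·6 = 4
t_28 = 11·4 + 5·0 = 5
t_29 = 11·5 + 5·4 = 10
t_30 = 11·10 + 5·5 = 5
t_31 = 11·5 + 5·10 = 1
t_32 = 11·1 + 5·5 = 10
t_33 = 11·10 + 5·1 = 11
t_34 = 11·11 + 5·10 = 2
t_35 = 11·2 + 5·11 = 12
t_36 = 11·12 + 5·2 = 12
t_37 = 11·12 + 5·12 = 10
t_38 = 11·10 + 5·12 = 1
t_39 = 11·1 + 5·10 = 9
t_40 = 11·9 + 5·1 = 0
t_41 = 11·0 + 5·9 = 6
t_42 = 11·6 + 5·0 = 1
t_43 = 11·1 + 5·6 = 2
t_44 = 11·2 + 5·1 = 1
t_45 = 11·1 + 5·2 = 8
t_46 = 11·8 + 5·1 = 2
t_47 = 11·2 + 5·8 = 10
t_48 = 11·10 + 5·2 = 3
t_49 = 11·3 + 5·10 = 5
t_50 = 11·5 + 5·3 = 5
t_51 = 11·5 + 5·5 = 2
t_52 = 11·2 + 5·5 = 8
t_53 = 11·8 + 5·2 = 7
t_54 = 11·7 + 5·8 = 0
t_55 = 11·0 + 5·7 = 9
t_56 = 11·9 + 5·0 = 8
t_57 = 11·8 + 5·9 = 3
(t_56, t_57) = (8, 3) = (t_0, t_1), so the sequence has period 56.
175 ≡ 7 (mod 56), hence t_175 = t_7 = 1.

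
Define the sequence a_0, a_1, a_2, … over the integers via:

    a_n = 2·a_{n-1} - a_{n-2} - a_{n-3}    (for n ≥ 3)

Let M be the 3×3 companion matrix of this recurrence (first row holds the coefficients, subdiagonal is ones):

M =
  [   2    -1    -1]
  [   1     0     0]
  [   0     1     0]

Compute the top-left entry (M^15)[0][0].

(M^15)[0][0] is the top entry after applying M 15 times to the unit state (1, 0, 0). Equivalently it is h_{17} for the auxiliary sequence (h_n) obeying the same recurrence with h_2 = 1 and h_i = 0 for 0 ≤ i < 2:
h_3 = 2·1 + -1·0 + -1·0 = 2
h_4 = 2·2 + -1·1 + -1·0 = 3
h_5 = 2·3 + -1·2 + -1·1 = 3
h_6 = 2·3 + -1·3 + -1·2 = 1
h_7 = 2·1 + -1·3 + -1·3 = -4
h_8 = 2·-4 + -1·1 + -1·3 = -12
h_9 = 2·-12 + -1·-4 + -1·1 = -21
h_10 = 2·-21 + -1·-12 + -1·-4 = -26
h_11 = 2·-26 + -1·-21 + -1·-12 = -19
h_12 = 2·-19 + -1·-26 + -1·-21 = 9
h_13 = 2·9 + -1·-19 + -1·-26 = 63
h_14 = 2·63 + -1·9 + -1·-19 = 136
h_15 = 2·136 + -1·63 + -1·9 = 200
h_16 = 2·200 + -1·136 + -1·63 = 201
h_17 = 2·201 + -1·200 + -1·136 = 66

66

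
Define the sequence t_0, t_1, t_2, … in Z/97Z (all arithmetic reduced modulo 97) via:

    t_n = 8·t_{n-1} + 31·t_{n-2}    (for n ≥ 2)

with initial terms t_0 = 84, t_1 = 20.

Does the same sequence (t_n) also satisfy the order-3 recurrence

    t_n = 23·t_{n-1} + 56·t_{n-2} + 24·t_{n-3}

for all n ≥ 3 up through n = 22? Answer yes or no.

no

Terms t_0..t_22: 84, 20, 48, 34, 14, 2, 62, 73, 81, 1, 94, 7, 60, 18, 64, 3, 68, 55, 26, 70, 8, 3, 78
n=3: candidate gives 69, actual t_3 = 34 ✗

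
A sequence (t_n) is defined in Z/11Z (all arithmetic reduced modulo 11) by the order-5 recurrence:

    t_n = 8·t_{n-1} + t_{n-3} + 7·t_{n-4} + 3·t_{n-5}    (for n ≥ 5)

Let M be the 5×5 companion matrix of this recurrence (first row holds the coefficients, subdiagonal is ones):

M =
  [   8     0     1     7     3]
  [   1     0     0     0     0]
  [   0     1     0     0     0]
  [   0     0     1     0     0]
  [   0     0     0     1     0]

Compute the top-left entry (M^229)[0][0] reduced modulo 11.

8

(M^229)[0][0] is the top entry after applying M 229 times to the unit state (1, 0, 0, 0, 0). Equivalently it is h_{233} for the auxiliary sequence (h_n) obeying the same recurrence with h_4 = 1 and h_i = 0 for 0 ≤ i < 4:
h_5 = 8·1 + 0·0 + 1·0 + 7·0 + 3·0 = 8
h_6 = 8·8 + 0·1 + 1·0 + 7·0 + 3·0 = 9
h_7 = 8·9 + 0·8 + 1·1 + 7·0 + 3·0 = 7
h_8 = 8·7 + 0·9 + 1·8 + 7·1 + 3·0 = 5
h_9 = 8·5 + 0·7 + 1·9 + 7·8 + 3·1 = 9
h_10 = 8·9 + 0·5 + 1·7 + 7·9 + 3·8 = 1
Continuing the recurrence:
  h_11 = 1;  h_12 = 7;  h_13 = 3;  h_14 = 4;  h_15 = 5;  h_16 = 7
  h_17 = 3;  h_18 = 0;  h_19 = 10;  h_20 = 4;  h_21 = 8;  h_22 = 6
  h_23 = 1;  h_24 = 8;  h_25 = 6;  h_26 = 5;  h_27 = 7;  h_28 = 0
  h_29 = 5;  h_30 = 1;  h_31 = 6;  h_32 = 8;  h_33 = 1;  h_34 = 3
  h_35 = 0;  h_36 = 9;  h_37 = 7;  h_38 = 3;  h_39 = 9;  h_40 = 10
  h_41 = 5;  h_42 = 3;  h_43 = 7;  h_44 = 4;  h_45 = 1;  h_46 = 7
  h_47 = 8;  h_48 = 4;  h_49 = 3;  h_50 = 7;  h_51 = 5;  h_52 = 7
  h_53 = 8;  h_54 = 6;  h_55 = 1;  h_56 = 3;  h_57 = 8;  h_58 = 10
  h_59 = 9;  h_60 = 5;  h_61 = 5;  h_62 = 0;  h_63 = 10;  h_64 = 4
  h_65 = 5;  h_66 = 10;  h_67 = 0;  h_68 = 8;  h_69 = 0;  h_70 = 8
  h_71 = 3;  h_72 = 3;  h_73 = 1;  h_74 = 1;  h_75 = 1;  h_76 = 6
  h_77 = 10;  h_78 = 3;  h_79 = 7;  h_80 = 1;  h_81 = 0;  h_82 = 3
  h_83 = 6;  h_84 = 10;  h_85 = 9;  h_86 = 0;  h_87 = 6;  h_88 = 2
  h_89 = 10;  h_90 = 3;  h_91 = 2;  h_92 = 3;  h_93 = 4;  h_94 = 8
  h_95 = 2;  h_96 = 3;  h_97 = 3;  h_98 = 6;  h_99 = 1;  h_100 = 5
  h_101 = 10;  h_102 = 0;  h_103 = 8;  h_104 = 2;  h_105 = 2;  h_106 = 10
  h_107 = 6;  h_108 = 0;  h_109 = 8;  h_110 = 3;  h_111 = 8;  h_112 = 2
  h_113 = 9;  h_114 = 4;  h_115 = 0;  h_116 = 3;  h_117 = 9;  h_118 = 6
  h_119 = 8;  h_120 = 6;  h_121 = 5;  h_122 = 7;  h_123 = 4;  h_124 = 4
  h_125 = 4;  h_126 = 1;  h_127 = 6;  h_128 = 4;  h_129 = 7;  h_130 = 4
  h_131 = 4;  h_132 = 8;  h_133 = 8;  h_134 = 7;  h_135 = 5;  h_136 = 6
  h_137 = 3;  h_138 = 3;  h_139 = 9;  h_140 = 0;  h_141 = 9;  h_142 = 1
  h_143 = 3;  h_144 = 5;  h_145 = 5;  h_146 = 0;  h_147 = 7;  h_148 = 6
  h_149 = 10;  h_150 = 3;  h_151 = 2;  h_152 = 1;  h_153 = 0;  h_154 = 9
  h_155 = 8;  h_156 = 0;  h_157 = 1;  h_158 = 2;  h_159 = 0;  h_160 = 3
  h_161 = 0;  h_162 = 6;  h_163 = 2;  h_164 = 4;  h_165 = 3;  h_166 = 2
  h_167 = 8;  h_168 = 2;  h_169 = 7;  h_170 = 10;  h_171 = 1;  h_172 = 9
  h_173 = 5;  h_174 = 0;  h_175 = 2;  h_176 = 10;  h_177 = 10;  h_178 = 9
  h_179 = 8;  h_180 = 7;  h_181 = 0;  h_182 = 2;  h_183 = 7;  h_184 = 8
  h_185 = 10;  h_186 = 2;  h_187 = 2;  h_188 = 4;  h_189 = 7;  h_190 = 3
  h_191 = 4;  h_192 = 7;  h_193 = 10;  h_194 = 5;  h_195 = 7;  h_196 = 6
  h_197 = 1;  h_198 = 3;  h_199 = 6;  h_200 = 2;  h_201 = 0;  h_202 = 8
  h_203 = 7;  h_204 = 0;  h_205 = 3;  h_206 = 10;  h_207 = 10;  h_208 = 5
  h_209 = 5;  h_210 = 8;  h_211 = 4;  h_212 = 3;  h_213 = 5;  h_214 = 5
  h_215 = 7;  h_216 = 6;  h_217 = 9;  h_218 = 8;  h_219 = 2;  h_220 = 0
  h_221 = 1;  h_222 = 5;  h_223 = 1;  h_224 = 4;  h_225 = 0;  h_226 = 6
  h_227 = 8;  h_228 = 7;  h_229 = 8;  h_230 = 4;  h_231 = 3
h_232 = 8·3 + 0·4 + 1·8 + 7·7 + 3·8 = 6
h_233 = 8·6 + 0·3 + 1·4 + 7·8 + 3·7 = 8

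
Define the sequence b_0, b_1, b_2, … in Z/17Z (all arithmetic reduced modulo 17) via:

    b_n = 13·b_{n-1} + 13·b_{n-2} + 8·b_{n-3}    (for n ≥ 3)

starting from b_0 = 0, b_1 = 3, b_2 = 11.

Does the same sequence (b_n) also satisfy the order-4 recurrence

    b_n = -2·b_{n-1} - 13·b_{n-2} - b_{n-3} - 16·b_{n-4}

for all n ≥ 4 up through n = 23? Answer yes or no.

Terms b_0..b_23: 0, 3, 11, 12, 0, 6, 4, 11, 5, 2, 9, 13, 13, 2, 10, 5, 7, 15, 3, 1, 2, 12, 3, 7
n=4: candidate gives 0, actual b_4 = 0 ✓
n=5: candidate gives 6, actual b_5 = 6 ✓
n=6: candidate gives 4, actual b_6 = 4 ✓
n=7: candidate gives 11, actual b_7 = 11 ✓
n=8: candidate gives 5, actual b_8 = 5 ✓
n=9: candidate gives 2, actual b_9 = 2 ✓
n=10: candidate gives 9, actual b_10 = 9 ✓
n=11: candidate gives 13, actual b_11 = 13 ✓
n=12: candidate gives 13, actual b_12 = 13 ✓
n=13: candidate gives 2, actual b_13 = 2 ✓
n=14: candidate gives 10, actual b_14 = 10 ✓
n=15: candidate gives 5, actual b_15 = 5 ✓
n=16: candidate gives 7, actual b_16 = 7 ✓
n=17: candidate gives 15, actual b_17 = 15 ✓
n=18: candidate gives 3, actual b_18 = 3 ✓
n=19: candidate gives 1, actual b_19 = 1 ✓
n=20: candidate gives 2, actual b_20 = 2 ✓
n=21: candidate gives 12, actual b_21 = 12 ✓
n=22: candidate gives 3, actual b_22 = 3 ✓
n=23: candidate gives 7, actual b_23 = 7 ✓

yes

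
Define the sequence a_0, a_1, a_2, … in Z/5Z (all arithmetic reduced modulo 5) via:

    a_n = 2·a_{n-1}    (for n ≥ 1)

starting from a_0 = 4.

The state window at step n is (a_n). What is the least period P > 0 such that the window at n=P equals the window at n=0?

4

n=0: window = (4)
n=1: window = (3)
n=2: window = (1)
n=3: window = (2)
n=4: window = (4)
window at n=4 equals window at n=0 → period = 4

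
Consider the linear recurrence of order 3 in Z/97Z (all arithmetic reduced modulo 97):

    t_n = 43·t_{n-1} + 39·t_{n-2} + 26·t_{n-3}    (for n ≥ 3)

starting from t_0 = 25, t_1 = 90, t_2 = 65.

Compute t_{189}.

10

t_3 = 43·65 + 39·90 + 26·25 = 68
t_4 = 43·68 + 39·65 + 26·90 = 39
t_5 = 43·39 + 39·68 + 26·65 = 5
t_6 = 43·5 + 39·39 + 26·68 = 12
t_7 = 43·12 + 39·5 + 26·39 = 76
t_8 = 43·76 + 39·12 + 26·5 = 83
Continuing the recurrence:
  t_9 = 55;  t_10 = 12;  t_11 = 66;  t_12 = 80;  t_13 = 21;  t_14 = 16
  t_15 = 95;  t_16 = 17;  t_17 = 2;  t_18 = 18;  t_19 = 33;  t_20 = 39
  t_21 = 37;  t_22 = 90;  t_23 = 22;  t_24 = 83;  t_25 = 74;  t_26 = 7
  t_27 = 10;  t_28 = 8;  t_29 = 43;  t_30 = 93;  t_31 = 64;  t_32 = 28
  t_33 = 7;  t_34 = 50;  t_35 = 47;  t_36 = 79;  t_37 = 31;  t_38 = 10
  t_39 = 7;  t_40 = 42;  t_41 = 11;  t_42 = 62;  t_43 = 16;  t_44 = 94
  t_45 = 70;  t_46 = 11;  t_47 = 21;  t_48 = 48;  t_49 = 65;  t_50 = 72
  t_51 = 89;  t_52 = 80;  t_53 = 53;  t_54 = 50;  t_55 = 89;  t_56 = 74
  t_57 = 96;  t_58 = 16;  t_59 = 51;  t_60 = 75;  t_61 = 4;  t_62 = 58
  t_63 = 41;  t_64 = 55;  t_65 = 40;  t_66 = 81;  t_67 = 71;  t_68 = 74
  t_69 = 6;  t_70 = 43;  t_71 = 30;  t_72 = 19;  t_73 = 1;  t_74 = 12
  t_75 = 79;  t_76 = 11;  t_77 = 83;  t_78 = 38;  t_79 = 16;  t_80 = 60
  t_81 = 21;  t_82 = 70;  t_83 = 54;  t_84 = 69;  t_85 = 6;  t_86 = 85
  t_87 = 57;  t_88 = 5;  t_89 = 89;  t_90 = 72;  t_91 = 4;  t_92 = 56
  t_93 = 71;  t_94 = 6;  t_95 = 21;  t_96 = 73;  t_97 = 40;  t_98 = 69
  t_99 = 23;  t_100 = 64;  t_101 = 11;  t_102 = 75;  t_103 = 80;  t_104 = 55
  t_105 = 63;  t_106 = 47;  t_107 = 88;  t_108 = 77;  t_109 = 11;  t_110 = 41
  t_111 = 23;  t_112 = 61;  t_113 = 27;  t_114 = 64;  t_115 = 56;  t_116 = 77
  t_117 = 78;  t_118 = 53;  t_119 = 48;  t_120 = 48;  t_121 = 76;  t_122 = 83
  t_123 = 21;  t_124 = 5;  t_125 = 88;  t_126 = 63;  t_127 = 63;  t_128 = 82
  t_129 = 55;  t_130 = 23;  t_131 = 28;  t_132 = 39;  t_133 = 69;  t_134 = 75
  t_135 = 43;  t_136 = 69;  t_137 = 95;  t_138 = 37;  t_139 = 9;  t_140 = 32
  t_141 = 70;  t_142 = 30;  t_143 = 2;  t_144 = 69;  t_145 = 42;  t_146 = 87
  t_147 = 92;  t_148 = 2;  t_149 = 19;  t_150 = 86;  t_151 = 29;  t_152 = 51
  t_153 = 31;  t_154 = 2;  t_155 = 2;  t_156 = 0;  t_157 = 33;  t_158 = 16
  t_159 = 35;  t_160 = 77;  t_161 = 48;  t_162 = 60;  t_163 = 52;  t_164 = 4
  t_165 = 74;  t_166 = 34;  t_167 = 87;  t_168 = 7;  t_169 = 19;  t_170 = 54
  t_171 = 44;  t_172 = 30;  t_173 = 45;  t_174 = 78;  t_175 = 69;  t_176 = 1
  t_177 = 9;  t_178 = 86;  t_179 = 1;  t_180 = 42;  t_181 = 7;  t_182 = 25
  t_183 = 15;  t_184 = 56;  t_185 = 54;  t_186 = 46;  t_187 = 11
t_188 = 43·11 + 39·46 + 26·54 = 82
t_189 = 43·82 + 39·11 + 26·46 = 10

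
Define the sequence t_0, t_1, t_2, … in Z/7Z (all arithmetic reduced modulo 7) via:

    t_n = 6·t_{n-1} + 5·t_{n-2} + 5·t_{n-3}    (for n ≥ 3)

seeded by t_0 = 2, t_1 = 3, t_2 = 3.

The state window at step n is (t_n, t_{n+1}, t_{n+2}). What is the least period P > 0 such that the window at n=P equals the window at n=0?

12

n=0: window = (2, 3, 3)
n=1: window = (3, 3, 1)
n=2: window = (3, 1, 1)
n=3: window = (1, 1, 5)
n=4: window = (1, 5, 5)
n=5: window = (5, 5, 4)
n=6: window = (5, 4, 4)
n=7: window = (4, 4, 6)
n=8: window = (4, 6, 6)
n=9: window = (6, 6, 2)
n=10: window = (6, 2, 2)
n=11: window = (2, 2, 3)
n=12: window = (2, 3, 3)
window at n=12 equals window at n=0 → period = 12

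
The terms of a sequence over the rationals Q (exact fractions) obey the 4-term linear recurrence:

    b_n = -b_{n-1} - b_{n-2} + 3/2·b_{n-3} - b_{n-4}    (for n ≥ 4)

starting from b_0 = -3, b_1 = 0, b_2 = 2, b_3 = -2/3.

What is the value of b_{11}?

-155/6

b_4 = -1·-2/3 + -1·2 + 3/2·0 + -1·-3 = 5/3
b_5 = -1·5/3 + -1·-2/3 + 3/2·2 + -1·0 = 2
b_6 = -1·2 + -1·5/3 + 3/2·-2/3 + -1·2 = -20/3
b_7 = -1·-20/3 + -1·2 + 3/2·5/3 + -1·-2/3 = 47/6
b_8 = -1·47/6 + -1·-20/3 + 3/2·2 + -1·5/3 = 1/6
b_9 = -1·1/6 + -1·47/6 + 3/2·-20/3 + -1·2 = -20
b_10 = -1·-20 + -1·1/6 + 3/2·47/6 + -1·-20/3 = 153/4
b_11 = -1·153/4 + -1·-20 + 3/2·1/6 + -1·47/6 = -155/6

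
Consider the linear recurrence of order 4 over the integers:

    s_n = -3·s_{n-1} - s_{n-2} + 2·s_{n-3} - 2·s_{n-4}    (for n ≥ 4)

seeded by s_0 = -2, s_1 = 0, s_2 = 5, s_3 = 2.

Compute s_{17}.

s_4 = -3·2 + -1·5 + 2·0 + -2·-2 = -7
s_5 = -3·-7 + -1·2 + 2·5 + -2·0 = 29
s_6 = -3·29 + -1·-7 + 2·2 + -2·5 = -86
s_7 = -3·-86 + -1·29 + 2·-7 + -2·2 = 211
s_8 = -3·211 + -1·-86 + 2·29 + -2·-7 = -475
s_9 = -3·-475 + -1·211 + 2·-86 + -2·29 = 984
s_10 = -3·984 + -1·-475 + 2·211 + -2·-86 = -1883
s_11 = -3·-1883 + -1·984 + 2·-475 + -2·211 = 3293
s_12 = -3·3293 + -1·-1883 + 2·984 + -2·-475 = -5078
s_13 = -3·-5078 + -1·3293 + 2·-1883 + -2·984 = 6207
s_14 = -3·6207 + -1·-5078 + 2·3293 + -2·-1883 = -3191
s_15 = -3·-3191 + -1·6207 + 2·-5078 + -2·3293 = -13376
s_16 = -3·-13376 + -1·-3191 + 2·6207 + -2·-5078 = 65889
s_17 = -3·65889 + -1·-13376 + 2·-3191 + -2·6207 = -203087

-203087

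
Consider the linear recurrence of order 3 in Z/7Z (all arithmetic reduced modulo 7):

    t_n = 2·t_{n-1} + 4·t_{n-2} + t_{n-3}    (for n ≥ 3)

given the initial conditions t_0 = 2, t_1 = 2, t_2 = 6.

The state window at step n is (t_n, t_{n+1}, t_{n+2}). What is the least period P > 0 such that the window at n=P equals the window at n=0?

16

n=0: window = (2, 2, 6)
n=1: window = (2, 6, 1)
n=2: window = (6, 1, 0)
n=3: window = (1, 0, 3)
n=4: window = (0, 3, 0)
n=5: window = (3, 0, 5)
n=6: window = (0, 5, 6)
n=7: window = (5, 6, 4)
n=8: window = (6, 4, 2)
n=9: window = (4, 2, 5)
n=10: window = (2, 5, 1)
n=11: window = (5, 1, 3)
n=12: window = (1, 3, 1)
n=13: window = (3, 1, 1)
n=14: window = (1, 1, 2)
n=15: window = (1, 2, 2)
n=16: window = (2, 2, 6)
window at n=16 equals window at n=0 → period = 16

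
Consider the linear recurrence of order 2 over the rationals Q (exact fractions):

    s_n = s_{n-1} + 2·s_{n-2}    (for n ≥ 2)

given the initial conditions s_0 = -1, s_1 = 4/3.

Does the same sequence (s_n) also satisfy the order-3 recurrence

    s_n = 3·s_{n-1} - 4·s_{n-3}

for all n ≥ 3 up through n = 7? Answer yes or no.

Terms s_0..s_7: -1, 4/3, -2/3, 2, 2/3, 14/3, 6, 46/3
n=3: candidate gives 2, actual s_3 = 2 ✓
n=4: candidate gives 2/3, actual s_4 = 2/3 ✓
n=5: candidate gives 14/3, actual s_5 = 14/3 ✓
n=6: candidate gives 6, actual s_6 = 6 ✓
n=7: candidate gives 46/3, actual s_7 = 46/3 ✓

yes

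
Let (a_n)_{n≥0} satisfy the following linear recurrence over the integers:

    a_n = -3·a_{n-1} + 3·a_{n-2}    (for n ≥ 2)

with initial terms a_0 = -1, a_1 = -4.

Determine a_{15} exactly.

-336528999

a_2 = -3·-4 + 3·-1 = 9
a_3 = -3·9 + 3·-4 = -39
a_4 = -3·-39 + 3·9 = 144
a_5 = -3·144 + 3·-39 = -549
a_6 = -3·-549 + 3·144 = 2079
a_7 = -3·2079 + 3·-549 = -7884
a_8 = -3·-7884 + 3·2079 = 29889
a_9 = -3·29889 + 3·-7884 = -113319
a_10 = -3·-113319 + 3·29889 = 429624
a_11 = -3·429624 + 3·-113319 = -1628829
a_12 = -3·-1628829 + 3·429624 = 6175359
a_13 = -3·6175359 + 3·-1628829 = -23412564
a_14 = -3·-23412564 + 3·6175359 = 88763769
a_15 = -3·88763769 + 3·-23412564 = -336528999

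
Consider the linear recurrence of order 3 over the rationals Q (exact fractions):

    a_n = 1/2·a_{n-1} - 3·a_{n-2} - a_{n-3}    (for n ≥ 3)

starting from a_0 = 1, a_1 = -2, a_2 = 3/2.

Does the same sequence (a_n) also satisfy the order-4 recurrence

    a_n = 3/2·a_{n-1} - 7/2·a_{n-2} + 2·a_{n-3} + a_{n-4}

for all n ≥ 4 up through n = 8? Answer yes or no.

yes

Terms a_0..a_8: 1, -2, 3/2, 23/4, 3/8, -297/16, -517/32, 3023/64, 11603/128
n=4: candidate gives 3/8, actual a_4 = 3/8 ✓
n=5: candidate gives -297/16, actual a_5 = -297/16 ✓
n=6: candidate gives -517/32, actual a_6 = -517/32 ✓
n=7: candidate gives 3023/64, actual a_7 = 3023/64 ✓
n=8: candidate gives 11603/128, actual a_8 = 11603/128 ✓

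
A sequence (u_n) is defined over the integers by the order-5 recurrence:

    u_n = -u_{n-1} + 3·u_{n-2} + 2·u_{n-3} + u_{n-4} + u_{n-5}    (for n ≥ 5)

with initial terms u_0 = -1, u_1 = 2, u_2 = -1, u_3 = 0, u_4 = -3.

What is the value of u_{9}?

44

u_5 = -1·-3 + 3·0 + 2·-1 + 1·2 + 1·-1 = 2
u_6 = -1·2 + 3·-3 + 2·0 + 1·-1 + 1·2 = -10
u_7 = -1·-10 + 3·2 + 2·-3 + 1·0 + 1·-1 = 9
u_8 = -1·9 + 3·-10 + 2·2 + 1·-3 + 1·0 = -38
u_9 = -1·-38 + 3·9 + 2·-10 + 1·2 + 1·-3 = 44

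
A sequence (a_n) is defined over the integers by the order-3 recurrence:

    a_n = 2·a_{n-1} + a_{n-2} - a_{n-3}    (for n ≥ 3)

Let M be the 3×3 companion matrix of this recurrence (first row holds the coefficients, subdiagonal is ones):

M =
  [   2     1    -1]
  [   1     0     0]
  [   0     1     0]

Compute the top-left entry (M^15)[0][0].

183922

(M^15)[0][0] is the top entry after applying M 15 times to the unit state (1, 0, 0). Equivalently it is h_{17} for the auxiliary sequence (h_n) obeying the same recurrence with h_2 = 1 and h_i = 0 for 0 ≤ i < 2:
h_3 = 2·1 + 1·0 + -1·0 = 2
h_4 = 2·2 + 1·1 + -1·0 = 5
h_5 = 2·5 + 1·2 + -1·1 = 11
h_6 = 2·11 + 1·5 + -1·2 = 25
h_7 = 2·25 + 1·11 + -1·5 = 56
h_8 = 2·56 + 1·25 + -1·11 = 126
h_9 = 2·126 + 1·56 + -1·25 = 283
h_10 = 2·283 + 1·126 + -1·56 = 636
h_11 = 2·636 + 1·283 + -1·126 = 1429
h_12 = 2·1429 + 1·636 + -1·283 = 3211
h_13 = 2·3211 + 1·1429 + -1·636 = 7215
h_14 = 2·7215 + 1·3211 + -1·1429 = 16212
h_15 = 2·16212 + 1·7215 + -1·3211 = 36428
h_16 = 2·36428 + 1·16212 + -1·7215 = 81853
h_17 = 2·81853 + 1·36428 + -1·16212 = 183922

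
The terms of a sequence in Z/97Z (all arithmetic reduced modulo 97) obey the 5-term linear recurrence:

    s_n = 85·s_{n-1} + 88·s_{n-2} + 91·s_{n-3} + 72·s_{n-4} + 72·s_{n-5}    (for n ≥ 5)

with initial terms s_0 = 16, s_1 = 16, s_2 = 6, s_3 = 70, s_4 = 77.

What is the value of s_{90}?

s_5 = 85·77 + 88·70 + 91·6 + 72·16 + 72·16 = 35
s_6 = 85·35 + 88·77 + 91·70 + 72·6 + 72·16 = 51
s_7 = 85·51 + 88·35 + 91·77 + 72·70 + 72·6 = 9
s_8 = 85·9 + 88·51 + 91·35 + 72·77 + 72·70 = 10
s_9 = 85·10 + 88·9 + 91·51 + 72·35 + 72·77 = 88
s_10 = 85·88 + 88·10 + 91·9 + 72·51 + 72·35 = 45
s_11 = 85·45 + 88·88 + 91·10 + 72·9 + 72·51 = 18
s_12 = 85·18 + 88·45 + 91·88 + 72·10 + 72·9 = 25
s_13 = 85·25 + 88·18 + 91·45 + 72·88 + 72·10 = 19
s_14 = 85·19 + 88·25 + 91·18 + 72·45 + 72·88 = 91
s_15 = 85·91 + 88·19 + 91·25 + 72·18 + 72·45 = 19
s_16 = 85·19 + 88·91 + 91·19 + 72·25 + 72·18 = 92
s_17 = 85·92 + 88·19 + 91·91 + 72·19 + 72·25 = 86
s_18 = 85·86 + 88·92 + 91·19 + 72·91 + 72·19 = 29
s_19 = 85·29 + 88·86 + 91·92 + 72·19 + 72·91 = 38
s_20 = 85·38 + 88·29 + 91·86 + 72·92 + 72·19 = 66
s_21 = 85·66 + 88·38 + 91·29 + 72·86 + 72·92 = 62
s_22 = 85·62 + 88·66 + 91·38 + 72·29 + 72·86 = 21
s_23 = 85·21 + 88·62 + 91·66 + 72·38 + 72·29 = 29
s_24 = 85·29 + 88·21 + 91·62 + 72·66 + 72·38 = 80
s_25 = 85·80 + 88·29 + 91·21 + 72·62 + 72·66 = 12
s_26 = 85·12 + 88·80 + 91·29 + 72·21 + 72·62 = 88
s_27 = 85·88 + 88·12 + 91·80 + 72·29 + 72·21 = 16
s_28 = 85·16 + 88·88 + 91·12 + 72·80 + 72·29 = 2
s_29 = 85·2 + 88·16 + 91·88 + 72·12 + 72·80 = 11
s_30 = 85·11 + 88·2 + 91·16 + 72·88 + 72·12 = 67
s_31 = 85·67 + 88·11 + 91·2 + 72·16 + 72·88 = 74
s_32 = 85·74 + 88·67 + 91·11 + 72·2 + 72·16 = 30
s_33 = 85·30 + 88·74 + 91·67 + 72·11 + 72·2 = 90
s_34 = 85·90 + 88·30 + 91·74 + 72·67 + 72·11 = 39
s_35 = 85·39 + 88·90 + 91·30 + 72·74 + 72·67 = 61
s_36 = 85·61 + 88·39 + 91·90 + 72·30 + 72·74 = 45
s_37 = 85·45 + 88·61 + 91·39 + 72·90 + 72·30 = 42
s_38 = 85·42 + 88·45 + 91·61 + 72·39 + 72·90 = 59
s_39 = 85·59 + 88·42 + 91·45 + 72·61 + 72·39 = 24
s_40 = 85·24 + 88·59 + 91·42 + 72·45 + 72·61 = 62
s_41 = 85·62 + 88·24 + 91·59 + 72·42 + 72·45 = 3
s_42 = 85·3 + 88·62 + 91·24 + 72·59 + 72·42 = 35
s_43 = 85·35 + 88·3 + 91·62 + 72·24 + 72·59 = 16
s_44 = 85·16 + 88·35 + 91·3 + 72·62 + 72·24 = 41
s_45 = 85·41 + 88·16 + 91·35 + 72·3 + 72·62 = 51
s_46 = 85·51 + 88·41 + 91·16 + 72·35 + 72·3 = 10
s_47 = 85·10 + 88·51 + 91·41 + 72·16 + 72·35 = 34
s_48 = 85·34 + 88·10 + 91·51 + 72·41 + 72·16 = 2
s_49 = 85·2 + 88·34 + 91·10 + 72·51 + 72·41 = 26
s_50 = 85·26 + 88·2 + 91·34 + 72·10 + 72·51 = 75
s_51 = 85·75 + 88·26 + 91·2 + 72·34 + 72·10 = 82
s_52 = 85·82 + 88·75 + 91·26 + 72·2 + 72·34 = 1
s_53 = 85·1 + 88·82 + 91·75 + 72·26 + 72·2 = 40
s_54 = 85·40 + 88·1 + 91·82 + 72·75 + 72·26 = 83
s_55 = 85·83 + 88·40 + 91·1 + 72·82 + 72·75 = 48
s_56 = 85·48 + 88·83 + 91·40 + 72·1 + 72·82 = 48
s_57 = 85·48 + 88·48 + 91·83 + 72·40 + 72·1 = 88
s_58 = 85·88 + 88·48 + 91·48 + 72·83 + 72·40 = 96
s_59 = 85·96 + 88·88 + 91·48 + 72·48 + 72·83 = 22
s_60 = 85·22 + 88·96 + 91·88 + 72·48 + 72·48 = 18
s_61 = 85·18 + 88·22 + 91·96 + 72·88 + 72·48 = 72
s_62 = 85·72 + 88·18 + 91·22 + 72·96 + 72·88 = 62
s_63 = 85·62 + 88·72 + 91·18 + 72·22 + 72·96 = 12
s_64 = 85·12 + 88·62 + 91·72 + 72·18 + 72·22 = 0
s_65 = 85·0 + 88·12 + 91·62 + 72·72 + 72·18 = 83
s_66 = 85·83 + 88·0 + 91·12 + 72·62 + 72·72 = 44
s_67 = 85·44 + 88·83 + 91·0 + 72·12 + 72·62 = 76
s_68 = 85·76 + 88·44 + 91·83 + 72·0 + 72·12 = 28
s_69 = 85·28 + 88·76 + 91·44 + 72·83 + 72·0 = 36
s_70 = 85·36 + 88·28 + 91·76 + 72·44 + 72·83 = 50
s_71 = 85·50 + 88·36 + 91·28 + 72·76 + 72·44 = 79
s_72 = 85·79 + 88·50 + 91·36 + 72·28 + 72·76 = 54
s_73 = 85·54 + 88·79 + 91·50 + 72·36 + 72·28 = 39
s_74 = 85·39 + 88·54 + 91·79 + 72·50 + 72·36 = 11
s_75 = 85·11 + 88·39 + 91·54 + 72·79 + 72·50 = 42
s_76 = 85·42 + 88·11 + 91·39 + 72·54 + 72·79 = 9
s_77 = 85·9 + 88·42 + 91·11 + 72·39 + 72·54 = 33
s_78 = 85·33 + 88·9 + 91·42 + 72·11 + 72·39 = 58
s_79 = 85·58 + 88·33 + 91·9 + 72·42 + 72·11 = 53
s_80 = 85·53 + 88·58 + 91·33 + 72·9 + 72·42 = 85
s_81 = 85·85 + 88·53 + 91·58 + 72·33 + 72·9 = 15
s_82 = 85·15 + 88·85 + 91·53 + 72·58 + 72·33 = 51
s_83 = 85·51 + 88·15 + 91·85 + 72·53 + 72·58 = 42
s_84 = 85·42 + 88·51 + 91·15 + 72·85 + 72·53 = 56
s_85 = 85·56 + 88·42 + 91·51 + 72·15 + 72·85 = 24
s_86 = 85·24 + 88·56 + 91·42 + 72·51 + 72·15 = 22
s_87 = 85·22 + 88·24 + 91·56 + 72·42 + 72·51 = 60
s_88 = 85·60 + 88·22 + 91·24 + 72·56 + 72·42 = 77
s_89 = 85·77 + 88·60 + 91·22 + 72·24 + 72·56 = 90
s_90 = 85·90 + 88·77 + 91·60 + 72·22 + 72·24 = 15

15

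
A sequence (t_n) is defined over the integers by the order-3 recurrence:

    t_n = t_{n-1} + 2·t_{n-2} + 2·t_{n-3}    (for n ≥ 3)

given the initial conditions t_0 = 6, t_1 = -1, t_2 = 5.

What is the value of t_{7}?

t_3 = 1·5 + 2·-1 + 2·6 = 15
t_4 = 1·15 + 2·5 + 2·-1 = 23
t_5 = 1·23 + 2·15 + 2·5 = 63
t_6 = 1·63 + 2·23 + 2·15 = 139
t_7 = 1·139 + 2·63 + 2·23 = 311

311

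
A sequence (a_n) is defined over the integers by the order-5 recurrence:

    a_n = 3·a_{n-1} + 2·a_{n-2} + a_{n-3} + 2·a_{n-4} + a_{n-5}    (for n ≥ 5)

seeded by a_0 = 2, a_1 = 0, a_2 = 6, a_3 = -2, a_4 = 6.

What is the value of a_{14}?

a_5 = 3·6 + 2·-2 + 1·6 + 2·0 + 1·2 = 22
a_6 = 3·22 + 2·6 + 1·-2 + 2·6 + 1·0 = 88
a_7 = 3·88 + 2·22 + 1·6 + 2·-2 + 1·6 = 316
a_8 = 3·316 + 2·88 + 1·22 + 2·6 + 1·-2 = 1156
a_9 = 3·1156 + 2·316 + 1·88 + 2·22 + 1·6 = 4238
a_10 = 3·4238 + 2·1156 + 1·316 + 2·88 + 1·22 = 15540
a_11 = 3·15540 + 2·4238 + 1·1156 + 2·316 + 1·88 = 56972
a_12 = 3·56972 + 2·15540 + 1·4238 + 2·1156 + 1·316 = 208862
a_13 = 3·208862 + 2·56972 + 1·15540 + 2·4238 + 1·1156 = 765702
a_14 = 3·765702 + 2·208862 + 1·56972 + 2·15540 + 1·4238 = 2807120

2807120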